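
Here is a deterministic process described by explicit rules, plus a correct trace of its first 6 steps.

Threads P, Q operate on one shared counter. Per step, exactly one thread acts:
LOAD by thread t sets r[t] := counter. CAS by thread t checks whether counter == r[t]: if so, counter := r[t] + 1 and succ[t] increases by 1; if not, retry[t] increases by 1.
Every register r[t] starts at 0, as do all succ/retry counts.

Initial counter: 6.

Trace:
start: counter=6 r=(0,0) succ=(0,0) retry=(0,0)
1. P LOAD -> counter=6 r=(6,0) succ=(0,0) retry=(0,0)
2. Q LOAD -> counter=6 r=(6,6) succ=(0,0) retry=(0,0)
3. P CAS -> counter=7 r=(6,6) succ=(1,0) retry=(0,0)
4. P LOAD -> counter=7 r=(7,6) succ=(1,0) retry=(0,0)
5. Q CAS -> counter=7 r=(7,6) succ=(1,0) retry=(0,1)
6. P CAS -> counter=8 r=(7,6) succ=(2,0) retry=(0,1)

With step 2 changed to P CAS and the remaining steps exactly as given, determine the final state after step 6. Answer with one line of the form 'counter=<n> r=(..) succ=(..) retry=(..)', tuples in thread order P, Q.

counter=8 r=(7,0) succ=(2,0) retry=(1,1)

(re-executing from step 2 with the substitution; state before step 2: counter=6 r=(6,0) succ=(0,0) retry=(0,0))
2. P CAS -> counter=7 r=(6,0) succ=(1,0) retry=(0,0)
3. P CAS -> counter=7 r=(6,0) succ=(1,0) retry=(1,0)
4. P LOAD -> counter=7 r=(7,0) succ=(1,0) retry=(1,0)
5. Q CAS -> counter=7 r=(7,0) succ=(1,0) retry=(1,1)
6. P CAS -> counter=8 r=(7,0) succ=(2,0) retry=(1,1)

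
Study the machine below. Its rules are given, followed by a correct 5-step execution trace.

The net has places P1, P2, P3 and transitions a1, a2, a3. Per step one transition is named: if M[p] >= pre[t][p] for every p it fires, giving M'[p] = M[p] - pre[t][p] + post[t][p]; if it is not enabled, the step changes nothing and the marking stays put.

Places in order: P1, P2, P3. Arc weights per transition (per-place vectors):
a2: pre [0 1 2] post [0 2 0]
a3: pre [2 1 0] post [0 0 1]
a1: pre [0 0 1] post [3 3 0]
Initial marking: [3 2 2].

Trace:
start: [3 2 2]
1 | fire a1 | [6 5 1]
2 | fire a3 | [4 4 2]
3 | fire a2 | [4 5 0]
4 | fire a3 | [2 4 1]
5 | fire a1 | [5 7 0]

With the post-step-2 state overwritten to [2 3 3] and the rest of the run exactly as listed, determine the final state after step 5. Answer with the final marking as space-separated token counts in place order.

3 6 1

state after step 2 := [2 3 3]
3 | fire a2 | [2 4 1]
4 | fire a3 | [0 3 2]
5 | fire a1 | [3 6 1]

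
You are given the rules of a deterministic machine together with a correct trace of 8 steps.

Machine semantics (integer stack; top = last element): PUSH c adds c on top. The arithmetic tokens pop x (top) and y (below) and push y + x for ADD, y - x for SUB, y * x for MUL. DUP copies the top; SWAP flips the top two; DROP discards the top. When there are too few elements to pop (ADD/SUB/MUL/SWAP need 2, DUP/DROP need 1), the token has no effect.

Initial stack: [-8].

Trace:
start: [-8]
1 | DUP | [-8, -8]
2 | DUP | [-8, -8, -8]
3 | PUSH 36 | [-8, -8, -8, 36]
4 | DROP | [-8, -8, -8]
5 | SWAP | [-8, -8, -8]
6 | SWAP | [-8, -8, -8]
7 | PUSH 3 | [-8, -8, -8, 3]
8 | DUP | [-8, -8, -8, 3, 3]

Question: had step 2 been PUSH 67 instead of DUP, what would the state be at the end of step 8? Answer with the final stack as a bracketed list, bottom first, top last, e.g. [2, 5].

[-8, -8, 67, 3, 3]

(re-executing from step 2 with the substitution; state before step 2: [-8, -8])
2 | PUSH 67 | [-8, -8, 67]
3 | PUSH 36 | [-8, -8, 67, 36]
4 | DROP | [-8, -8, 67]
5 | SWAP | [-8, 67, -8]
6 | SWAP | [-8, -8, 67]
7 | PUSH 3 | [-8, -8, 67, 3]
8 | DUP | [-8, -8, 67, 3, 3]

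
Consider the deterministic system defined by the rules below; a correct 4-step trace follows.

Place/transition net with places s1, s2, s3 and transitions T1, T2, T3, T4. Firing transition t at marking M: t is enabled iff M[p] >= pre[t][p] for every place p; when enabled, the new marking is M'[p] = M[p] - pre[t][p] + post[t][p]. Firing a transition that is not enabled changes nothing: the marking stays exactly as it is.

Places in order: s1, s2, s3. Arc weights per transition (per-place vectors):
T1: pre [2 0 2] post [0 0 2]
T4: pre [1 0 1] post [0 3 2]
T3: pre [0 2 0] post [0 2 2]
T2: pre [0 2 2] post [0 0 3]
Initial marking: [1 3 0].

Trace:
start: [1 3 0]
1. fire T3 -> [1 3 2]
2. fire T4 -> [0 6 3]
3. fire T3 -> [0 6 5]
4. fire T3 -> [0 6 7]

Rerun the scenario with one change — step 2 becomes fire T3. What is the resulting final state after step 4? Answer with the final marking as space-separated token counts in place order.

1 3 8

(re-executing from step 2 with the substitution; state before step 2: [1 3 2])
2. fire T3 -> [1 3 4]
3. fire T3 -> [1 3 6]
4. fire T3 -> [1 3 8]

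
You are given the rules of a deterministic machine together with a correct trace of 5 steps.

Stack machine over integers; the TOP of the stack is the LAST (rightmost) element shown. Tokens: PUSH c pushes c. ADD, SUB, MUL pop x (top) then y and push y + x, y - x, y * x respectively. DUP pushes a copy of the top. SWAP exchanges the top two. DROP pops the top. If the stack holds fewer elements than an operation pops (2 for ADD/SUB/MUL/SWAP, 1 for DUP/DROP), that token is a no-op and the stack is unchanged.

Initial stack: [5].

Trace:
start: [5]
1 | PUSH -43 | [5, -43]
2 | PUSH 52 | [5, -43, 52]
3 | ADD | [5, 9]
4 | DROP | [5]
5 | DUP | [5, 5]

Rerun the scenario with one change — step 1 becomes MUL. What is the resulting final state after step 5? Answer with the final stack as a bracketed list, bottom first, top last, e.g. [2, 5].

[]

(re-executing from step 1 with the substitution; state before step 1: [5])
1 | MUL | [5]
2 | PUSH 52 | [5, 52]
3 | ADD | [57]
4 | DROP | []
5 | DUP | []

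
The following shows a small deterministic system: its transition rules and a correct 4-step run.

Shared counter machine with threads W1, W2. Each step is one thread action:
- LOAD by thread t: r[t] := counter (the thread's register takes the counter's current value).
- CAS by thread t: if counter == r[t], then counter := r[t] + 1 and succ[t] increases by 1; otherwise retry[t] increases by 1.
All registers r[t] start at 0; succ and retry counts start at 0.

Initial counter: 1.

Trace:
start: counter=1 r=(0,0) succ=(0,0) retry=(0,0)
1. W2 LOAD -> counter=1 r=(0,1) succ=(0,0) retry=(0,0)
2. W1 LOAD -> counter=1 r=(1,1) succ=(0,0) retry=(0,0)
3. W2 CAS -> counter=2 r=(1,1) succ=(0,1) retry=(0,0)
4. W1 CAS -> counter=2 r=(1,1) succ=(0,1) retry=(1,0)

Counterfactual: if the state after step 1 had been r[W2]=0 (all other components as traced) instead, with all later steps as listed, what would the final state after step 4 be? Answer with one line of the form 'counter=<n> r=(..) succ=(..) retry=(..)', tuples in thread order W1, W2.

state after step 1 := counter=1 r=(0,0) succ=(0,0) retry=(0,0)
2. W1 LOAD -> counter=1 r=(1,0) succ=(0,0) retry=(0,0)
3. W2 CAS -> counter=1 r=(1,0) succ=(0,0) retry=(0,1)
4. W1 CAS -> counter=2 r=(1,0) succ=(1,0) retry=(0,1)

counter=2 r=(1,0) succ=(1,0) retry=(0,1)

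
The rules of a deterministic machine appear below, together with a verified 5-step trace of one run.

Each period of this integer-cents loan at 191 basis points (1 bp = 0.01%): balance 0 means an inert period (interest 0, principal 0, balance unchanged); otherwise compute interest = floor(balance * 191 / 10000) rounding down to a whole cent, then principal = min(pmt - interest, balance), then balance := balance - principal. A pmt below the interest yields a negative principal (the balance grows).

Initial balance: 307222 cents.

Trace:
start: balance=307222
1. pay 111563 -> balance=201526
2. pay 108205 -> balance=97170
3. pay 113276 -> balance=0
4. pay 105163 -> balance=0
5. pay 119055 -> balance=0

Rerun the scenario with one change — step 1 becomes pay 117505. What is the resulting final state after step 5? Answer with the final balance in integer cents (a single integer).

(re-executing from step 1 with the substitution; state before step 1: balance=307222)
1. pay 117505 -> balance=195584
2. pay 108205 -> balance=91114
3. pay 113276 -> balance=0
4. pay 105163 -> balance=0
5. pay 119055 -> balance=0

0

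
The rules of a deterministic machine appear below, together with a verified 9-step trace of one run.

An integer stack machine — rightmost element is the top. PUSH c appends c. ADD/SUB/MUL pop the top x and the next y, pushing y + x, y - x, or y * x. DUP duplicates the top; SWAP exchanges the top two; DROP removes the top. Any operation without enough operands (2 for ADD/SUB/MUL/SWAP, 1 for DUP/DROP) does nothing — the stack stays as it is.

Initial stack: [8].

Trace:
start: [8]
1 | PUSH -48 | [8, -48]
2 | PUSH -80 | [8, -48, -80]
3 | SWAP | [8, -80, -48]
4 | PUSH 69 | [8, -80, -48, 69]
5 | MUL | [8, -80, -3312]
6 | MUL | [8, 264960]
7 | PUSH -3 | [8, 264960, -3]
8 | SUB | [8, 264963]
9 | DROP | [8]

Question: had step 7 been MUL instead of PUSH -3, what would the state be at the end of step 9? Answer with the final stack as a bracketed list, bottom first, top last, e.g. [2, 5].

(re-executing from step 7 with the substitution; state before step 7: [8, 264960])
7 | MUL | [2119680]
8 | SUB | [2119680]
9 | DROP | []

[]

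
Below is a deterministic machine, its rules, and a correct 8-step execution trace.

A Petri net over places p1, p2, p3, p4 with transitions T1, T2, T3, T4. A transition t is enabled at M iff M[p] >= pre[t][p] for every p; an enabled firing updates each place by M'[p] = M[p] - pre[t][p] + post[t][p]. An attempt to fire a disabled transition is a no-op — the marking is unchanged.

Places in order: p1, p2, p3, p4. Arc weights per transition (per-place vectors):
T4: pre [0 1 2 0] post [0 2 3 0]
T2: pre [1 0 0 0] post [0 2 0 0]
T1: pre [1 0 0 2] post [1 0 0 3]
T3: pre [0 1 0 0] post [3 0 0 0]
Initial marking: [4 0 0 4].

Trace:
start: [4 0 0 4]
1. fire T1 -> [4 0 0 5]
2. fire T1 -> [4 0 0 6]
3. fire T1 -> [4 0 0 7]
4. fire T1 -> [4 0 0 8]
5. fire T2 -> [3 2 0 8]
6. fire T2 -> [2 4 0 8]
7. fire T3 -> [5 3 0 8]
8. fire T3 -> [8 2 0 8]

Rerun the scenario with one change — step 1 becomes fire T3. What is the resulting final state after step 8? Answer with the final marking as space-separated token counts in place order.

8 2 0 7

(re-executing from step 1 with the substitution; state before step 1: [4 0 0 4])
1. fire T3 -> [4 0 0 4]
2. fire T1 -> [4 0 0 5]
3. fire T1 -> [4 0 0 6]
4. fire T1 -> [4 0 0 7]
5. fire T2 -> [3 2 0 7]
6. fire T2 -> [2 4 0 7]
7. fire T3 -> [5 3 0 7]
8. fire T3 -> [8 2 0 7]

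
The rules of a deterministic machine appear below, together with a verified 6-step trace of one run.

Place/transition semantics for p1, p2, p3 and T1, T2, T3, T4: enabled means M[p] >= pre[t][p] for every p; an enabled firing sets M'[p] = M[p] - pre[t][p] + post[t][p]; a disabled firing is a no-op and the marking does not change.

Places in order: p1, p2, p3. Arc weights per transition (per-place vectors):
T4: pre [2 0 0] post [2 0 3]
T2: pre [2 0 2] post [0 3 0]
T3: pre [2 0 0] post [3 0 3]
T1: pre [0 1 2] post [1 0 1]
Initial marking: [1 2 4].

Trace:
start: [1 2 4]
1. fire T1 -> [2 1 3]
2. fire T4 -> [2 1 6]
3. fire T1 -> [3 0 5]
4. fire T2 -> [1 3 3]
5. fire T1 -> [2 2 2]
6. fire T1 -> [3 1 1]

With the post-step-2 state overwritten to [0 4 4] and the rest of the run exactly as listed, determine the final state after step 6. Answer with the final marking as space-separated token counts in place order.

state after step 2 := [0 4 4]
3. fire T1 -> [1 3 3]
4. fire T2 -> [1 3 3]
5. fire T1 -> [2 2 2]
6. fire T1 -> [3 1 1]

3 1 1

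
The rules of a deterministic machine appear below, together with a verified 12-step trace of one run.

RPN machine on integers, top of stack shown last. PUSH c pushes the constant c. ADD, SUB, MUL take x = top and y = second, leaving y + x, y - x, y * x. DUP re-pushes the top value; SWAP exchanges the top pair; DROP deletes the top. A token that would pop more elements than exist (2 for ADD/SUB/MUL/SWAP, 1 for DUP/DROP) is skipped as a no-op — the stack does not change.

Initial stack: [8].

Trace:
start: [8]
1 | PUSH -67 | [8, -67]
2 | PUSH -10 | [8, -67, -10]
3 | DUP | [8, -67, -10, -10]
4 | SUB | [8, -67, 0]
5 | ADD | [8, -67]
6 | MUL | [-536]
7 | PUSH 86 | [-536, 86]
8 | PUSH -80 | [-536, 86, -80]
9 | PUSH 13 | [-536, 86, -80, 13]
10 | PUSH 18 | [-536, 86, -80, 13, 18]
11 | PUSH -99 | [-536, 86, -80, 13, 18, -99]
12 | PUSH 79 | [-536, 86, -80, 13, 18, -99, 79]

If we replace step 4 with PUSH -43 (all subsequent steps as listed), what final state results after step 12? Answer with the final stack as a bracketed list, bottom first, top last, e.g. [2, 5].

[8, -67, 530, 86, -80, 13, 18, -99, 79]

(re-executing from step 4 with the substitution; state before step 4: [8, -67, -10, -10])
4 | PUSH -43 | [8, -67, -10, -10, -43]
5 | ADD | [8, -67, -10, -53]
6 | MUL | [8, -67, 530]
7 | PUSH 86 | [8, -67, 530, 86]
8 | PUSH -80 | [8, -67, 530, 86, -80]
9 | PUSH 13 | [8, -67, 530, 86, -80, 13]
10 | PUSH 18 | [8, -67, 530, 86, -80, 13, 18]
11 | PUSH -99 | [8, -67, 530, 86, -80, 13, 18, -99]
12 | PUSH 79 | [8, -67, 530, 86, -80, 13, 18, -99, 79]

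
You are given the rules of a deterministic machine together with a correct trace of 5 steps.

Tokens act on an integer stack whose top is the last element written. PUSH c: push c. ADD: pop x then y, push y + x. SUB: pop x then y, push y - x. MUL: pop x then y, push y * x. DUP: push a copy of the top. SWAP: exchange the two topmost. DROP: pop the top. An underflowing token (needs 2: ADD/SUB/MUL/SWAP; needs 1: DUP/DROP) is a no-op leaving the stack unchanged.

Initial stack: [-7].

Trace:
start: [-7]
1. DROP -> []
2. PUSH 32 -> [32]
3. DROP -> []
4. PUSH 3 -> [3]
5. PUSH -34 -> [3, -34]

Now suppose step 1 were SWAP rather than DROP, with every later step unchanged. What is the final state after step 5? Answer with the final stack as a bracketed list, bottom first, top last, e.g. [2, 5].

(re-executing from step 1 with the substitution; state before step 1: [-7])
1. SWAP -> [-7]
2. PUSH 32 -> [-7, 32]
3. DROP -> [-7]
4. PUSH 3 -> [-7, 3]
5. PUSH -34 -> [-7, 3, -34]

[-7, 3, -34]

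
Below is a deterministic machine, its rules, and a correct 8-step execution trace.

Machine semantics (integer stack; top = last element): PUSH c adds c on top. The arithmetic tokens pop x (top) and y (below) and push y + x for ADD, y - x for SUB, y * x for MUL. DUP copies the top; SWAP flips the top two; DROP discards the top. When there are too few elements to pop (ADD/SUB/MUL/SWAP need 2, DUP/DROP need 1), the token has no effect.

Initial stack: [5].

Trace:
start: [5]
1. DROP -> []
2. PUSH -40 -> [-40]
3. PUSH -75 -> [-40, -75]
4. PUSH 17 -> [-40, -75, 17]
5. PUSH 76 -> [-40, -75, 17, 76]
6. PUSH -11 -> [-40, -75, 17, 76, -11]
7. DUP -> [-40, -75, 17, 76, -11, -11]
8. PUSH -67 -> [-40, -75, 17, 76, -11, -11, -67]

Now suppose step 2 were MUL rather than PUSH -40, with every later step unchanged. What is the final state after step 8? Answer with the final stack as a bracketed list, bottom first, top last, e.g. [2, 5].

[-75, 17, 76, -11, -11, -67]

(re-executing from step 2 with the substitution; state before step 2: [])
2. MUL -> []
3. PUSH -75 -> [-75]
4. PUSH 17 -> [-75, 17]
5. PUSH 76 -> [-75, 17, 76]
6. PUSH -11 -> [-75, 17, 76, -11]
7. DUP -> [-75, 17, 76, -11, -11]
8. PUSH -67 -> [-75, 17, 76, -11, -11, -67]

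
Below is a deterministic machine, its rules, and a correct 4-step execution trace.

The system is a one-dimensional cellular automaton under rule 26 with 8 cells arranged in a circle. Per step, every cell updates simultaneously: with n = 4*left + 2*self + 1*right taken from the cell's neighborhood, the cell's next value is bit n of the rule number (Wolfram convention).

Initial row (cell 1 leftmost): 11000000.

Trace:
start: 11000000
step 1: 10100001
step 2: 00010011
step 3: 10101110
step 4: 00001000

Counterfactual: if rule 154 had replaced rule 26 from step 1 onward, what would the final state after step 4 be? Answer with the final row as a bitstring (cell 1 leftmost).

(re-executing steps 1..4 under rule 154; state before step 1: 11000000)
step 1: 10100001
step 2: 00010011
step 3: 10101110
step 4: 00001100

00001100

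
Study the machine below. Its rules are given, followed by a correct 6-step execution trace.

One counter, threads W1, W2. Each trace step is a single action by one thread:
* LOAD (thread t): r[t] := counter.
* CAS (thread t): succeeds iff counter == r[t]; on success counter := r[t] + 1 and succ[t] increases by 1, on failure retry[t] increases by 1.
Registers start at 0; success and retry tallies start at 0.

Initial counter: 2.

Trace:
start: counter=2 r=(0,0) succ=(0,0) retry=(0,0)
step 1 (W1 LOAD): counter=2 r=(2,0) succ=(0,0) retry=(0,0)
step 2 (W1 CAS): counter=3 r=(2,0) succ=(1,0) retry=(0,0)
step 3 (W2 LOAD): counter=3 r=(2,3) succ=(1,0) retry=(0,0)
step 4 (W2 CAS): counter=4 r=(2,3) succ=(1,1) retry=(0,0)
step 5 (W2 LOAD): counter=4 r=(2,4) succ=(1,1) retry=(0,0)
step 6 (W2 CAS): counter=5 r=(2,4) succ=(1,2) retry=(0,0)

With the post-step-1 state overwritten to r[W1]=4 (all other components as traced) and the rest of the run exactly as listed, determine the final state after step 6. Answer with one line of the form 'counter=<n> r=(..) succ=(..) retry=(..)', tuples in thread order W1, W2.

state after step 1 := counter=2 r=(4,0) succ=(0,0) retry=(0,0)
step 2 (W1 CAS): counter=2 r=(4,0) succ=(0,0) retry=(1,0)
step 3 (W2 LOAD): counter=2 r=(4,2) succ=(0,0) retry=(1,0)
step 4 (W2 CAS): counter=3 r=(4,2) succ=(0,1) retry=(1,0)
step 5 (W2 LOAD): counter=3 r=(4,3) succ=(0,1) retry=(1,0)
step 6 (W2 CAS): counter=4 r=(4,3) succ=(0,2) retry=(1,0)

counter=4 r=(4,3) succ=(0,2) retry=(1,0)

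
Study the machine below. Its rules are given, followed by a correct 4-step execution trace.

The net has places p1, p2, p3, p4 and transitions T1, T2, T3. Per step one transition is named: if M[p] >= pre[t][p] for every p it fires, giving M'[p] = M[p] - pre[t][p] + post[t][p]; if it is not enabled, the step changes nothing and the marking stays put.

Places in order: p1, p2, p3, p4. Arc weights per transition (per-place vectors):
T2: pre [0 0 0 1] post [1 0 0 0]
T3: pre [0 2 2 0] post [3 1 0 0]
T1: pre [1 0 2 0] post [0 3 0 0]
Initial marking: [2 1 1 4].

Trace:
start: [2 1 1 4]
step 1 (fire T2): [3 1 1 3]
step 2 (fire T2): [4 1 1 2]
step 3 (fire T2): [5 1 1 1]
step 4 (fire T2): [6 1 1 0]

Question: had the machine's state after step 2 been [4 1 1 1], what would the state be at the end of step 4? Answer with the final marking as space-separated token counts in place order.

state after step 2 := [4 1 1 1]
step 3 (fire T2): [5 1 1 0]
step 4 (fire T2): [5 1 1 0]

5 1 1 0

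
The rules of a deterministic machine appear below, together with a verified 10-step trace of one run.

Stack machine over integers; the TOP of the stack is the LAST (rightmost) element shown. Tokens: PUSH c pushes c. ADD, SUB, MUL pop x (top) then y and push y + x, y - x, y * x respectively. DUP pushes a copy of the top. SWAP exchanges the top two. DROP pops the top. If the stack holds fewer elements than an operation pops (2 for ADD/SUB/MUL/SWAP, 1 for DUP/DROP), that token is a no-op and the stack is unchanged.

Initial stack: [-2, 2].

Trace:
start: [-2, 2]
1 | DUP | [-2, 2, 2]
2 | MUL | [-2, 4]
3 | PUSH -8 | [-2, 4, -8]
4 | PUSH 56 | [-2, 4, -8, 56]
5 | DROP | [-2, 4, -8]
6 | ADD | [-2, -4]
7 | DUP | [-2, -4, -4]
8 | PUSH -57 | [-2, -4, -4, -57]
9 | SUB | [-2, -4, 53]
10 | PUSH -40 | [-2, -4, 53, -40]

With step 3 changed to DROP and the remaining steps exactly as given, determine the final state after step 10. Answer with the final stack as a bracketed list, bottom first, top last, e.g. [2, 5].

[-2, 55, -40]

(re-executing from step 3 with the substitution; state before step 3: [-2, 4])
3 | DROP | [-2]
4 | PUSH 56 | [-2, 56]
5 | DROP | [-2]
6 | ADD | [-2]
7 | DUP | [-2, -2]
8 | PUSH -57 | [-2, -2, -57]
9 | SUB | [-2, 55]
10 | PUSH -40 | [-2, 55, -40]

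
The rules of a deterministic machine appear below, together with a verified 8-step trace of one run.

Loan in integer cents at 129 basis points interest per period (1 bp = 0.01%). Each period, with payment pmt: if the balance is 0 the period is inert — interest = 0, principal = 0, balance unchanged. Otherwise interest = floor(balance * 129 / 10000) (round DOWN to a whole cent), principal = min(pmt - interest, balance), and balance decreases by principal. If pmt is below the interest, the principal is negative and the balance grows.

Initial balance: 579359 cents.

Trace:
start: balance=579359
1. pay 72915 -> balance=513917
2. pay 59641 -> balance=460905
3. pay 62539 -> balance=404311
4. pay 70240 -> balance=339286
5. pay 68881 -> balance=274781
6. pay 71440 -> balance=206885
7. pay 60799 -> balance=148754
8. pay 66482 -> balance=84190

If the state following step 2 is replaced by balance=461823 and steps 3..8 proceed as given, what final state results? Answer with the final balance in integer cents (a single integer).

85182

state after step 2 := balance=461823
3. pay 62539 -> balance=405241
4. pay 70240 -> balance=340228
5. pay 68881 -> balance=275735
6. pay 71440 -> balance=207851
7. pay 60799 -> balance=149733
8. pay 66482 -> balance=85182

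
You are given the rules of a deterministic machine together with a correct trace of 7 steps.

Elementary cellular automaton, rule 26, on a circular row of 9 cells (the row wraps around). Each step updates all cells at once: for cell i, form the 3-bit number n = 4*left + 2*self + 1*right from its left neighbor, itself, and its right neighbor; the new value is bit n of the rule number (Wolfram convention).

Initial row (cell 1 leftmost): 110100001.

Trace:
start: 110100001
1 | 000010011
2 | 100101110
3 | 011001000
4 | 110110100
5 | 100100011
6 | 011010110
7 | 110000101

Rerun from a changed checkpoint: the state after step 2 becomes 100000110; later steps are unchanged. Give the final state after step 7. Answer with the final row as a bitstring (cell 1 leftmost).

001000100

state after step 2 := 100000110
3 | 010001100
4 | 101011010
5 | 000010000
6 | 000101000
7 | 001000100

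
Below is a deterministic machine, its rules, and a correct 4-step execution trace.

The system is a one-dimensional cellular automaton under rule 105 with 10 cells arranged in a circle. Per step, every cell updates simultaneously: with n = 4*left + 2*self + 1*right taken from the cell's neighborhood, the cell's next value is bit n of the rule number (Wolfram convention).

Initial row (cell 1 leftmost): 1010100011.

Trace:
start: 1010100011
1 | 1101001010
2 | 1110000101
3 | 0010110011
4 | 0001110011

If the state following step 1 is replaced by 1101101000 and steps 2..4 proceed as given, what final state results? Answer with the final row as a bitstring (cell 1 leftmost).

state after step 1 := 1101101000
2 | 1111110010
3 | 1000010001
4 | 1011000101

1011000101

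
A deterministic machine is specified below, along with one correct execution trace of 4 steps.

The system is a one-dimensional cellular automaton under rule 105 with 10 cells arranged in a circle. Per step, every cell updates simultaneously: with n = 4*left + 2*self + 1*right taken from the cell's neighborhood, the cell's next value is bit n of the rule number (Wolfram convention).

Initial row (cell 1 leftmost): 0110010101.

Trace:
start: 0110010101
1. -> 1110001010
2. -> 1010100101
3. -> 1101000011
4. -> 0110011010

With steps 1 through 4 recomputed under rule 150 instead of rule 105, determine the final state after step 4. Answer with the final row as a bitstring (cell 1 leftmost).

0110011010

(re-executing steps 1..4 under rule 150; state before step 1: 0110010101)
1. -> 0001110101
2. -> 1010100101
3. -> 0010111100
4. -> 0110011010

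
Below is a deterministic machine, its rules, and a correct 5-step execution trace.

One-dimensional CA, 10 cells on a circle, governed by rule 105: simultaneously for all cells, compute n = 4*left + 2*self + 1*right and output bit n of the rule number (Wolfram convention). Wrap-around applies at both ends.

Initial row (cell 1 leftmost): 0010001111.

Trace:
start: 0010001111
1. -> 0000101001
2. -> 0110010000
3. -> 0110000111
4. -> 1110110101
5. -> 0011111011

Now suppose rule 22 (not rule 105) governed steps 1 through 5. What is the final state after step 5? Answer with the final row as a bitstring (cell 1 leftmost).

1100000100

(re-executing steps 1..5 under rule 22; state before step 1: 0010001111)
1. -> 1111010000
2. -> 0000011001
3. -> 1000100111
4. -> 0101111000
5. -> 1100000100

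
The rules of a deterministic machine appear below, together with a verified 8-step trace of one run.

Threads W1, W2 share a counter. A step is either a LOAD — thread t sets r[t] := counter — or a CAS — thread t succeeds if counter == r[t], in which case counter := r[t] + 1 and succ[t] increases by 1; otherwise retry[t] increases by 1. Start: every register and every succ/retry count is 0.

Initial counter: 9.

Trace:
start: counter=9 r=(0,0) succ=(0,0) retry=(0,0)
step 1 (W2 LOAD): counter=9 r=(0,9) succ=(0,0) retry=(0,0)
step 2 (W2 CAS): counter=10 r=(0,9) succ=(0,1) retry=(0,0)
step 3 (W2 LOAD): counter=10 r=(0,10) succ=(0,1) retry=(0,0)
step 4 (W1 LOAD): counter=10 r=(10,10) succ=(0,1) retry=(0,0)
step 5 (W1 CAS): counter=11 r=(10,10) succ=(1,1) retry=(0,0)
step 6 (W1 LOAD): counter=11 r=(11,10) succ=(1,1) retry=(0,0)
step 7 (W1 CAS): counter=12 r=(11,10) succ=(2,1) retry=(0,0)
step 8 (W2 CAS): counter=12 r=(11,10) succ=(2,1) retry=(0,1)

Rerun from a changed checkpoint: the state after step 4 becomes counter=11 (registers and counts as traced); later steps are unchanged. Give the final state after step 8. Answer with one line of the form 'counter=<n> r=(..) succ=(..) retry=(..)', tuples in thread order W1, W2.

state after step 4 := counter=11 r=(10,10) succ=(0,1) retry=(0,0)
step 5 (W1 CAS): counter=11 r=(10,10) succ=(0,1) retry=(1,0)
step 6 (W1 LOAD): counter=11 r=(11,10) succ=(0,1) retry=(1,0)
step 7 (W1 CAS): counter=12 r=(11,10) succ=(1,1) retry=(1,0)
step 8 (W2 CAS): counter=12 r=(11,10) succ=(1,1) retry=(1,1)

counter=12 r=(11,10) succ=(1,1) retry=(1,1)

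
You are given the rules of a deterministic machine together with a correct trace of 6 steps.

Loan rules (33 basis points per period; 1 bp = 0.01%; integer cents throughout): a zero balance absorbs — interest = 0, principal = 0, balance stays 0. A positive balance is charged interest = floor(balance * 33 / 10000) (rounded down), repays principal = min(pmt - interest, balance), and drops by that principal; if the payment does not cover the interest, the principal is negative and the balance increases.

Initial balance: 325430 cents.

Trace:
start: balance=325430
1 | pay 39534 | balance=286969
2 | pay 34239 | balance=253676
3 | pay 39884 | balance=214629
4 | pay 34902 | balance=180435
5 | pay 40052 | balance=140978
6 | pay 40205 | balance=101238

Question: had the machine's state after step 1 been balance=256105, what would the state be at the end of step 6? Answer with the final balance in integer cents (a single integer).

69861

state after step 1 := balance=256105
2 | pay 34239 | balance=222711
3 | pay 39884 | balance=183561
4 | pay 34902 | balance=149264
5 | pay 40052 | balance=109704
6 | pay 40205 | balance=69861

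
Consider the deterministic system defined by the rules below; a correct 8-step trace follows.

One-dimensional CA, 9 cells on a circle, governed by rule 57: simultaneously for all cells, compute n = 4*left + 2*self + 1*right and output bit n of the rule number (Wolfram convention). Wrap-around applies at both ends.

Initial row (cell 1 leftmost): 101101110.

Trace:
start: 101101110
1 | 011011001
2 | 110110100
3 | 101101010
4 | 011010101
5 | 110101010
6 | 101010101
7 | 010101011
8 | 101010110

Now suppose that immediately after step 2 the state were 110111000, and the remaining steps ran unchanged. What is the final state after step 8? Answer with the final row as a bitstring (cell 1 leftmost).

101010110

state after step 2 := 110111000
3 | 101100110
4 | 011010101
5 | 110101010
6 | 101010101
7 | 010101011
8 | 101010110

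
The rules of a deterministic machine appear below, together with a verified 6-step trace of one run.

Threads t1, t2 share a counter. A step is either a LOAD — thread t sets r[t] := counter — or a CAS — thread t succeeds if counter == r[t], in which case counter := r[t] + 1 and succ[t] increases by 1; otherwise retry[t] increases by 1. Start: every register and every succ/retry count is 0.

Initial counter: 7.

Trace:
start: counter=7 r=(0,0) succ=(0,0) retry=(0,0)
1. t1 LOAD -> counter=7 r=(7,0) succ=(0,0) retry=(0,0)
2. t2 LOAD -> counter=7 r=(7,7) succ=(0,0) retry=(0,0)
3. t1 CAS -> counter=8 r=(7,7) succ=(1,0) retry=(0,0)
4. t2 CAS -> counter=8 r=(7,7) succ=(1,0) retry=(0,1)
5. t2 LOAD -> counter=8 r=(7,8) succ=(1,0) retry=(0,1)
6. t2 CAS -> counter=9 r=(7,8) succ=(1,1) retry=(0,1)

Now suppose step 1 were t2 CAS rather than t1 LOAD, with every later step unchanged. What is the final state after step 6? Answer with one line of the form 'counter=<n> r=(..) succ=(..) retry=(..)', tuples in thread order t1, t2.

(re-executing from step 1 with the substitution; state before step 1: counter=7 r=(0,0) succ=(0,0) retry=(0,0))
1. t2 CAS -> counter=7 r=(0,0) succ=(0,0) retry=(0,1)
2. t2 LOAD -> counter=7 r=(0,7) succ=(0,0) retry=(0,1)
3. t1 CAS -> counter=7 r=(0,7) succ=(0,0) retry=(1,1)
4. t2 CAS -> counter=8 r=(0,7) succ=(0,1) retry=(1,1)
5. t2 LOAD -> counter=8 r=(0,8) succ=(0,1) retry=(1,1)
6. t2 CAS -> counter=9 r=(0,8) succ=(0,2) retry=(1,1)

counter=9 r=(0,8) succ=(0,2) retry=(1,1)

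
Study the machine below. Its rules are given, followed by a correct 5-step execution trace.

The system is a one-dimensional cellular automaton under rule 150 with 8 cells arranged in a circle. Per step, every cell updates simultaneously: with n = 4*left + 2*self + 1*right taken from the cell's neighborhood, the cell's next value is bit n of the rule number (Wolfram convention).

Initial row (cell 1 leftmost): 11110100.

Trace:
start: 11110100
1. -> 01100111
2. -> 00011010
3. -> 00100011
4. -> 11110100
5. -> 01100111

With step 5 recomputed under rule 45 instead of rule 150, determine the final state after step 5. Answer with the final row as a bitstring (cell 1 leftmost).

10001100

(re-executing step 5 under rule 45; state before step 5: 11110100)
5. -> 10001100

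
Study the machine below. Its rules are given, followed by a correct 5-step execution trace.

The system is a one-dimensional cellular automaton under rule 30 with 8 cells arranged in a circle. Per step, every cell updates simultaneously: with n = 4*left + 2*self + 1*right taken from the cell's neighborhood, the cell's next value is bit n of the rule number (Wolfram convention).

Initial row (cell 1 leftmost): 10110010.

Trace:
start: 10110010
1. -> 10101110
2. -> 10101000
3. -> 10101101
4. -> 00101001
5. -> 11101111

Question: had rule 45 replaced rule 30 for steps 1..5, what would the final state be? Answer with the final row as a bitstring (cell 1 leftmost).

(re-executing steps 1..5 under rule 45; state before step 1: 10110010)
1. -> 11100011
2. -> 00001010
3. -> 11101110
4. -> 10011001
5. -> 00010001

00010001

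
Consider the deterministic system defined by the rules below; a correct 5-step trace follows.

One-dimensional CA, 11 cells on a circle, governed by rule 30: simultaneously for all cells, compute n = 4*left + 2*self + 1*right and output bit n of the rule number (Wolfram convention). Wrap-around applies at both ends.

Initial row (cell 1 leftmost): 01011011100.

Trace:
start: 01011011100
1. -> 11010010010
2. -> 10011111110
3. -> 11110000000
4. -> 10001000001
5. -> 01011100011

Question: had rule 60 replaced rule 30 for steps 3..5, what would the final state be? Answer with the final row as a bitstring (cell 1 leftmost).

10100100001

(re-executing steps 3..5 under rule 60; state before step 3: 10011111110)
3. -> 11010000001
4. -> 00111000001
5. -> 10100100001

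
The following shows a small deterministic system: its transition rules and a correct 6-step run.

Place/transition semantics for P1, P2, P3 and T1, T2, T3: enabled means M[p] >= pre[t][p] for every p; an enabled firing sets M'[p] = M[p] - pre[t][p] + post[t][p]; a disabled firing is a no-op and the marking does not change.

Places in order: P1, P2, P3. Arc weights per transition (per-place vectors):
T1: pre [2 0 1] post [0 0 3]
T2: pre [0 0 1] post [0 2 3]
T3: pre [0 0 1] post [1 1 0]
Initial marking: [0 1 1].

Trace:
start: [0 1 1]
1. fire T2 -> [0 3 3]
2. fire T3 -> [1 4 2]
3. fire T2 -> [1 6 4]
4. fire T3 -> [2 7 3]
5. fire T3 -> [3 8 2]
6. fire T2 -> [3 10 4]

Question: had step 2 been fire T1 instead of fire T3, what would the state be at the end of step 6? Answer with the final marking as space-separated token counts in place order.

2 9 5

(re-executing from step 2 with the substitution; state before step 2: [0 3 3])
2. fire T1 -> [0 3 3]
3. fire T2 -> [0 5 5]
4. fire T3 -> [1 6 4]
5. fire T3 -> [2 7 3]
6. fire T2 -> [2 9 5]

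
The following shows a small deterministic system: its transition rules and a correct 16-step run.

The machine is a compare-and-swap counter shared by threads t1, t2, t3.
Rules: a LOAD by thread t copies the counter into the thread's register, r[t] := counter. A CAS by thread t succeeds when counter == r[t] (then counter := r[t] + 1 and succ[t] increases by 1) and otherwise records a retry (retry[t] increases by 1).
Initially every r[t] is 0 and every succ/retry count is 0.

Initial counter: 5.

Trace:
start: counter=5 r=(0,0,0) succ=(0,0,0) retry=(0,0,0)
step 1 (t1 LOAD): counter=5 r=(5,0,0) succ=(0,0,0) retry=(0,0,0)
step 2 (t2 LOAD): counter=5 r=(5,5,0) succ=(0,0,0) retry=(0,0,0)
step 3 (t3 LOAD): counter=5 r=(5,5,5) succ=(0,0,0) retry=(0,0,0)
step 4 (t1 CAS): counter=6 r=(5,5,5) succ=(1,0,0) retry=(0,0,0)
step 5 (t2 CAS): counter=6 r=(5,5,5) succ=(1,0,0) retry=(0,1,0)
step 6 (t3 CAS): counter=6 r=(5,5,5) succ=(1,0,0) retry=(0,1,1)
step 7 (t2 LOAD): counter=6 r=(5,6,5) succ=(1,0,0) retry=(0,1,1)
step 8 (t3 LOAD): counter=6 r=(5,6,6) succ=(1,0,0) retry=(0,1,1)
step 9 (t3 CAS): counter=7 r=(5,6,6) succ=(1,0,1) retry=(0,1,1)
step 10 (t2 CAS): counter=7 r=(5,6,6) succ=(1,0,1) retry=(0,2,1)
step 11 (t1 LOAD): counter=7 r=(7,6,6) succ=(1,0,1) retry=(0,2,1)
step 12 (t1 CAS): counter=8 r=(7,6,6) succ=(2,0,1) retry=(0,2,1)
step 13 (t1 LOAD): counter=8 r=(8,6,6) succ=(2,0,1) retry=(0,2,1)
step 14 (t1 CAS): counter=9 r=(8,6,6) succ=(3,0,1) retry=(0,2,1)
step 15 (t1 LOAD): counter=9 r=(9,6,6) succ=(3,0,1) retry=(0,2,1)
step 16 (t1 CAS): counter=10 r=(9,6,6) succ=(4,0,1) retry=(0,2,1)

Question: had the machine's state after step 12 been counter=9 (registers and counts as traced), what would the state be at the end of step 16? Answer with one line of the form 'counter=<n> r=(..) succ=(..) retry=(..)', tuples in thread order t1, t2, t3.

state after step 12 := counter=9 r=(7,6,6) succ=(2,0,1) retry=(0,2,1)
step 13 (t1 LOAD): counter=9 r=(9,6,6) succ=(2,0,1) retry=(0,2,1)
step 14 (t1 CAS): counter=10 r=(9,6,6) succ=(3,0,1) retry=(0,2,1)
step 15 (t1 LOAD): counter=10 r=(10,6,6) succ=(3,0,1) retry=(0,2,1)
step 16 (t1 CAS): counter=11 r=(10,6,6) succ=(4,0,1) retry=(0,2,1)

counter=11 r=(10,6,6) succ=(4,0,1) retry=(0,2,1)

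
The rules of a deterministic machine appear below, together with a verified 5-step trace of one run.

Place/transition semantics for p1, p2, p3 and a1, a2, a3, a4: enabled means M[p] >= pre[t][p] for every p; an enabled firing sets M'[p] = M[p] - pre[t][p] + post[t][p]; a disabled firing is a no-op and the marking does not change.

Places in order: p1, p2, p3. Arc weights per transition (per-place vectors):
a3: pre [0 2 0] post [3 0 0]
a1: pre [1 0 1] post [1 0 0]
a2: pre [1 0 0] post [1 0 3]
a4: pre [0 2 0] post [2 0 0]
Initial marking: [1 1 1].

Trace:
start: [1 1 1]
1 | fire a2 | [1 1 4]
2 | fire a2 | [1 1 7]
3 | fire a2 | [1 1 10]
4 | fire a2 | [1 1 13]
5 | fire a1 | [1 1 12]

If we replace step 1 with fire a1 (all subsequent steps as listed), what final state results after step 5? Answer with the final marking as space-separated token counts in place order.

(re-executing from step 1 with the substitution; state before step 1: [1 1 1])
1 | fire a1 | [1 1 0]
2 | fire a2 | [1 1 3]
3 | fire a2 | [1 1 6]
4 | fire a2 | [1 1 9]
5 | fire a1 | [1 1 8]

1 1 8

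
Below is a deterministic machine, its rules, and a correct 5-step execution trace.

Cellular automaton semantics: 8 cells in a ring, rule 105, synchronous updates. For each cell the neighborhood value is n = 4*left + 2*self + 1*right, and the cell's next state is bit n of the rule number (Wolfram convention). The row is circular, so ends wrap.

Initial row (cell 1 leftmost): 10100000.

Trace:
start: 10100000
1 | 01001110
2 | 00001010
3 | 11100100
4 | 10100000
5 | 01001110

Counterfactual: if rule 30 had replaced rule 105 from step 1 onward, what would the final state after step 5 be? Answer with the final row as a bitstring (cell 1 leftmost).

(re-executing steps 1..5 under rule 30; state before step 1: 10100000)
1 | 10110001
2 | 00101011
3 | 11101010
4 | 10001010
5 | 11011010

11011010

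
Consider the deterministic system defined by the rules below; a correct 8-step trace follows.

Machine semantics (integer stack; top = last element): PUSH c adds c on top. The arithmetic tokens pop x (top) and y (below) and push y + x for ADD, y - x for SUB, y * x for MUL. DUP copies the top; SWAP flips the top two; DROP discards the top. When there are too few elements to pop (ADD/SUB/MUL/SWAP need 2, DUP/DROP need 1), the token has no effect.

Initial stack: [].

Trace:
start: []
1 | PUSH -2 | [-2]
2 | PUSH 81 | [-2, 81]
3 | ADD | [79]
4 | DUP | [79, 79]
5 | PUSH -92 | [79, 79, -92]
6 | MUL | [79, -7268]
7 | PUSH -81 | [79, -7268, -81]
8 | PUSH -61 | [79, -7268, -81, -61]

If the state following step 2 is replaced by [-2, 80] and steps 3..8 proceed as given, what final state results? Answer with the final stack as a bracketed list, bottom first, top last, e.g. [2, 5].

state after step 2 := [-2, 80]
3 | ADD | [78]
4 | DUP | [78, 78]
5 | PUSH -92 | [78, 78, -92]
6 | MUL | [78, -7176]
7 | PUSH -81 | [78, -7176, -81]
8 | PUSH -61 | [78, -7176, -81, -61]

[78, -7176, -81, -61]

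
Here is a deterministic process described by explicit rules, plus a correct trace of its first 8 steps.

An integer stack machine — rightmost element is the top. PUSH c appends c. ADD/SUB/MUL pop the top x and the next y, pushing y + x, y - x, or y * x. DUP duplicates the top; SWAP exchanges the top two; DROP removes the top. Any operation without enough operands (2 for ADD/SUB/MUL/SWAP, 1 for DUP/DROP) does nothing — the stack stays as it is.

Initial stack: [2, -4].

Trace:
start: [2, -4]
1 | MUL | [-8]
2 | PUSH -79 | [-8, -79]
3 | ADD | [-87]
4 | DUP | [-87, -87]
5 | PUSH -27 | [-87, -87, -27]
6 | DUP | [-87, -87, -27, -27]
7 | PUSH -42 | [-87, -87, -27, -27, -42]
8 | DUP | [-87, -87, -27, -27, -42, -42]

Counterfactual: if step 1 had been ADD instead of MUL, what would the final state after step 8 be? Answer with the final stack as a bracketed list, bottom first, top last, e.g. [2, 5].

(re-executing from step 1 with the substitution; state before step 1: [2, -4])
1 | ADD | [-2]
2 | PUSH -79 | [-2, -79]
3 | ADD | [-81]
4 | DUP | [-81, -81]
5 | PUSH -27 | [-81, -81, -27]
6 | DUP | [-81, -81, -27, -27]
7 | PUSH -42 | [-81, -81, -27, -27, -42]
8 | DUP | [-81, -81, -27, -27, -42, -42]

[-81, -81, -27, -27, -42, -42]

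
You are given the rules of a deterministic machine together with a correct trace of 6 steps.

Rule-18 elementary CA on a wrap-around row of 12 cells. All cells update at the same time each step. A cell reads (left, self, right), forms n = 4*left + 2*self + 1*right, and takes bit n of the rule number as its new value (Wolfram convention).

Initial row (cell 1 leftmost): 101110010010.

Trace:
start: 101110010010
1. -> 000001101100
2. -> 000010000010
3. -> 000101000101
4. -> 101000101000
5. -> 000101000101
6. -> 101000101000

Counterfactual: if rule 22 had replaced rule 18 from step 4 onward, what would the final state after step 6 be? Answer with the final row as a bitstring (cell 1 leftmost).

000000000000

(re-executing steps 4..6 under rule 22; state before step 4: 000101000101)
4. -> 101101101101
5. -> 000000000000
6. -> 000000000000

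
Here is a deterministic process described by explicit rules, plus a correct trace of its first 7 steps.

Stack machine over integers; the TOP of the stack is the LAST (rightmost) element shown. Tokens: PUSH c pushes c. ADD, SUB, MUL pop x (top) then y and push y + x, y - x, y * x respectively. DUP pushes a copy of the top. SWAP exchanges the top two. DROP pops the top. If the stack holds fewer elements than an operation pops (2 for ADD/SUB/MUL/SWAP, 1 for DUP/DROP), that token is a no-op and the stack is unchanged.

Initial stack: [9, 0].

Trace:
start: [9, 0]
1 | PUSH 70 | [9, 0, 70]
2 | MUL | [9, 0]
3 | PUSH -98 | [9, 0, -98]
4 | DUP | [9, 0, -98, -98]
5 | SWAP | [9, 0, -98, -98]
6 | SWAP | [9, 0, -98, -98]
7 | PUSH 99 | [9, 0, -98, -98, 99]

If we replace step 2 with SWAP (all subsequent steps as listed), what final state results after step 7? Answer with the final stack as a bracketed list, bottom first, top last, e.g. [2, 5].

(re-executing from step 2 with the substitution; state before step 2: [9, 0, 70])
2 | SWAP | [9, 70, 0]
3 | PUSH -98 | [9, 70, 0, -98]
4 | DUP | [9, 70, 0, -98, -98]
5 | SWAP | [9, 70, 0, -98, -98]
6 | SWAP | [9, 70, 0, -98, -98]
7 | PUSH 99 | [9, 70, 0, -98, -98, 99]

[9, 70, 0, -98, -98, 99]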